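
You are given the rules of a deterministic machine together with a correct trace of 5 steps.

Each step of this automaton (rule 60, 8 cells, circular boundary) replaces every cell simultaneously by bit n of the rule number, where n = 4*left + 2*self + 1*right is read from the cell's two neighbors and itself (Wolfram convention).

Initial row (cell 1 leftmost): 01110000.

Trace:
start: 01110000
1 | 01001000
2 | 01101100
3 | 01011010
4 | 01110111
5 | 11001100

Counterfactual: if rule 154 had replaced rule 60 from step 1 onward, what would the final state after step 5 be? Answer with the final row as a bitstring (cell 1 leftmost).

10001110

(re-executing steps 1..5 under rule 154; state before step 1: 01110000)
1 | 11101000
2 | 11000101
3 | 10101001
4 | 00000111
5 | 10001110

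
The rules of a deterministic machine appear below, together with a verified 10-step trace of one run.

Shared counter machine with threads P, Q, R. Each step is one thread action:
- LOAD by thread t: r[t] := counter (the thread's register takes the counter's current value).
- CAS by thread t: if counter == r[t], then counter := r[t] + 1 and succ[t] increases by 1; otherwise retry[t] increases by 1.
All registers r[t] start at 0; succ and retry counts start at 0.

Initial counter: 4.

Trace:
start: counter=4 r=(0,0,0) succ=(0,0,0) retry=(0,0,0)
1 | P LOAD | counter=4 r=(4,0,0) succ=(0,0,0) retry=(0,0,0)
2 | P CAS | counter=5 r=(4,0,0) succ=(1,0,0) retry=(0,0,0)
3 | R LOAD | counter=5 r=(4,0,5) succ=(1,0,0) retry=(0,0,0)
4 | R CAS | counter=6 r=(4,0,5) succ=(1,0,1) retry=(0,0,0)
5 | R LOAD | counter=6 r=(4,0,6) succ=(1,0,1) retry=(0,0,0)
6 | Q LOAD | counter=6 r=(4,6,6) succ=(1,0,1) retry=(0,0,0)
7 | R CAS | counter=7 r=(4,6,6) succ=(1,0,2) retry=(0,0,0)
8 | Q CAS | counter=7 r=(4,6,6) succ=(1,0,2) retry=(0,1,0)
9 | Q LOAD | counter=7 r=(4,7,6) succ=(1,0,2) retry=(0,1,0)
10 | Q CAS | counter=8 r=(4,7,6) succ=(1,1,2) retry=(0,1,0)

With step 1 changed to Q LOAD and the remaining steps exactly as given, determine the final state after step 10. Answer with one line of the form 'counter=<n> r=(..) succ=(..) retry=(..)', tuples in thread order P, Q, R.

counter=7 r=(0,6,5) succ=(0,1,2) retry=(1,1,0)

(re-executing from step 1 with the substitution; state before step 1: counter=4 r=(0,0,0) succ=(0,0,0) retry=(0,0,0))
1 | Q LOAD | counter=4 r=(0,4,0) succ=(0,0,0) retry=(0,0,0)
2 | P CAS | counter=4 r=(0,4,0) succ=(0,0,0) retry=(1,0,0)
3 | R LOAD | counter=4 r=(0,4,4) succ=(0,0,0) retry=(1,0,0)
4 | R CAS | counter=5 r=(0,4,4) succ=(0,0,1) retry=(1,0,0)
5 | R LOAD | counter=5 r=(0,4,5) succ=(0,0,1) retry=(1,0,0)
6 | Q LOAD | counter=5 r=(0,5,5) succ=(0,0,1) retry=(1,0,0)
7 | R CAS | counter=6 r=(0,5,5) succ=(0,0,2) retry=(1,0,0)
8 | Q CAS | counter=6 r=(0,5,5) succ=(0,0,2) retry=(1,1,0)
9 | Q LOAD | counter=6 r=(0,6,5) succ=(0,0,2) retry=(1,1,0)
10 | Q CAS | counter=7 r=(0,6,5) succ=(0,1,2) retry=(1,1,0)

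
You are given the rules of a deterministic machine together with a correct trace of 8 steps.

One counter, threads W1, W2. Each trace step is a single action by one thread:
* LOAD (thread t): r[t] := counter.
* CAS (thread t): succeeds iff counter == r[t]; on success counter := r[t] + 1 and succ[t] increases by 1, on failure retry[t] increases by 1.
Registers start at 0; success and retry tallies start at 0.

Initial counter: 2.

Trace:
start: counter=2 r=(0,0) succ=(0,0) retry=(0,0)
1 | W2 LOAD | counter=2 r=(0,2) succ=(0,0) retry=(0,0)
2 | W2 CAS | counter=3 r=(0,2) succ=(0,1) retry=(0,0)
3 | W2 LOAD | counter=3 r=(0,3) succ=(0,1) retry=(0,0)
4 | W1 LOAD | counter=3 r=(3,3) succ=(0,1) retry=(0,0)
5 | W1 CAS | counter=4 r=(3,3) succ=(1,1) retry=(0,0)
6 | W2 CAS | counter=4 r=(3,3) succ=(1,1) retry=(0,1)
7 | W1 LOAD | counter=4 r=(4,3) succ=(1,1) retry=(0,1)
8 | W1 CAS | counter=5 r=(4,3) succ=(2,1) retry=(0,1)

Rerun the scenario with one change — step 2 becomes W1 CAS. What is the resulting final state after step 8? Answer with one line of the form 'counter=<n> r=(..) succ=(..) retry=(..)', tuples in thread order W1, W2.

counter=4 r=(3,2) succ=(2,0) retry=(1,1)

(re-executing from step 2 with the substitution; state before step 2: counter=2 r=(0,2) succ=(0,0) retry=(0,0))
2 | W1 CAS | counter=2 r=(0,2) succ=(0,0) retry=(1,0)
3 | W2 LOAD | counter=2 r=(0,2) succ=(0,0) retry=(1,0)
4 | W1 LOAD | counter=2 r=(2,2) succ=(0,0) retry=(1,0)
5 | W1 CAS | counter=3 r=(2,2) succ=(1,0) retry=(1,0)
6 | W2 CAS | counter=3 r=(2,2) succ=(1,0) retry=(1,1)
7 | W1 LOAD | counter=3 r=(3,2) succ=(1,0) retry=(1,1)
8 | W1 CAS | counter=4 r=(3,2) succ=(2,0) retry=(1,1)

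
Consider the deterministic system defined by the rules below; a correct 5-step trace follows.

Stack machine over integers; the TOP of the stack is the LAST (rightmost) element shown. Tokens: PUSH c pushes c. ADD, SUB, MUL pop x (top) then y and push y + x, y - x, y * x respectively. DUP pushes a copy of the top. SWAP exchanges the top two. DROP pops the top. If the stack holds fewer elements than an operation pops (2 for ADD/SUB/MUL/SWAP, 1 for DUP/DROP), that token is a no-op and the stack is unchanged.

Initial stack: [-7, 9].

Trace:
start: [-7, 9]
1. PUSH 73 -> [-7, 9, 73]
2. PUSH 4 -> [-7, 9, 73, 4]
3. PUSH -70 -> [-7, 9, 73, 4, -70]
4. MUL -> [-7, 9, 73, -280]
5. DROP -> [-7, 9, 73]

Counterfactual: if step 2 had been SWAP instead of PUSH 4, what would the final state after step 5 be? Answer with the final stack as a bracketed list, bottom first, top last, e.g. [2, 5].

(re-executing from step 2 with the substitution; state before step 2: [-7, 9, 73])
2. SWAP -> [-7, 73, 9]
3. PUSH -70 -> [-7, 73, 9, -70]
4. MUL -> [-7, 73, -630]
5. DROP -> [-7, 73]

[-7, 73]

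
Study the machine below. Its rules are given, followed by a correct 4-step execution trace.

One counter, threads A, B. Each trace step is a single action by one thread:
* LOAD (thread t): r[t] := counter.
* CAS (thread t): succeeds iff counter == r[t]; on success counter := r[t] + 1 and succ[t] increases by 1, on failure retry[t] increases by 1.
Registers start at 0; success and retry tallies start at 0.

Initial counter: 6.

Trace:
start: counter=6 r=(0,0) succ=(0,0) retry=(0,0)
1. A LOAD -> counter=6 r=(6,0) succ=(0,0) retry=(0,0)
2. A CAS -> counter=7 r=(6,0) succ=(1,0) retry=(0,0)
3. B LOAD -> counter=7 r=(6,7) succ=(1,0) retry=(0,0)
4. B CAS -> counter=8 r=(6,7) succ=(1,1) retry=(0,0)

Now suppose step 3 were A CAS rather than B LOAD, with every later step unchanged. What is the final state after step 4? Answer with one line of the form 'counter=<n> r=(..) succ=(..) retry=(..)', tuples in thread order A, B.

(re-executing from step 3 with the substitution; state before step 3: counter=7 r=(6,0) succ=(1,0) retry=(0,0))
3. A CAS -> counter=7 r=(6,0) succ=(1,0) retry=(1,0)
4. B CAS -> counter=7 r=(6,0) succ=(1,0) retry=(1,1)

counter=7 r=(6,0) succ=(1,0) retry=(1,1)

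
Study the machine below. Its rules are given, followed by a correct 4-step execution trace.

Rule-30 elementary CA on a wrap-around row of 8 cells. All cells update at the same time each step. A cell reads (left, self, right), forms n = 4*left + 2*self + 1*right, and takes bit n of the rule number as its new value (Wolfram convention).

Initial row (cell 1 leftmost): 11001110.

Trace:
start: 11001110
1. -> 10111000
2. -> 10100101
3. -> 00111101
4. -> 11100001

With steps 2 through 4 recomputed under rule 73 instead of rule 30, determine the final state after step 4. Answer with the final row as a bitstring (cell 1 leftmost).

(re-executing steps 2..4 under rule 73; state before step 2: 10111000)
2. -> 00101010
3. -> 10000000
4. -> 00111110

00111110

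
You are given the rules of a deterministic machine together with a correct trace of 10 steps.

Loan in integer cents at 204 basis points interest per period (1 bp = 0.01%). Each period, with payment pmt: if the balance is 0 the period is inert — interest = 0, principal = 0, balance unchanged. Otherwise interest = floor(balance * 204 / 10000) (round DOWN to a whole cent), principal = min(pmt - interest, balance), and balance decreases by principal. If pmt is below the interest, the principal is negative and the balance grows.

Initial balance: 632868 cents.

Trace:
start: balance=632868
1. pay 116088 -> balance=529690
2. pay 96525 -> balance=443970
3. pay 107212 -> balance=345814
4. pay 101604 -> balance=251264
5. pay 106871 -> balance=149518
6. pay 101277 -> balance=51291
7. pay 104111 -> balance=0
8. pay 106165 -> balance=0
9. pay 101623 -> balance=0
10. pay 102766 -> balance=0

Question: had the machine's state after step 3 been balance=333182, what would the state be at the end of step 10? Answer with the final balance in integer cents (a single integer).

0

state after step 3 := balance=333182
4. pay 101604 -> balance=238374
5. pay 106871 -> balance=136365
6. pay 101277 -> balance=37869
7. pay 104111 -> balance=0
8. pay 106165 -> balance=0
9. pay 101623 -> balance=0
10. pay 102766 -> balance=0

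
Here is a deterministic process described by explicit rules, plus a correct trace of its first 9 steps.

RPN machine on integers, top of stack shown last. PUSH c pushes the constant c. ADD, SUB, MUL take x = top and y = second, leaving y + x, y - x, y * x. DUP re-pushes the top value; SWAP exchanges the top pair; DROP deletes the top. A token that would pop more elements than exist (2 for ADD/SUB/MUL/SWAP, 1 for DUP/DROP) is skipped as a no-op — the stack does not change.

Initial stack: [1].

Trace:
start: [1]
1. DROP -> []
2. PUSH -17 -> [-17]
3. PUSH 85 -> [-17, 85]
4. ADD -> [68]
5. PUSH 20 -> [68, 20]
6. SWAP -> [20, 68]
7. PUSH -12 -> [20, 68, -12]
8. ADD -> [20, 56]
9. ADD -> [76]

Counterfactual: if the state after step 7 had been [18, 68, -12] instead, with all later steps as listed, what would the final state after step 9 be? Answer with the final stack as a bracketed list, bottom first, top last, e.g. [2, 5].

state after step 7 := [18, 68, -12]
8. ADD -> [18, 56]
9. ADD -> [74]

[74]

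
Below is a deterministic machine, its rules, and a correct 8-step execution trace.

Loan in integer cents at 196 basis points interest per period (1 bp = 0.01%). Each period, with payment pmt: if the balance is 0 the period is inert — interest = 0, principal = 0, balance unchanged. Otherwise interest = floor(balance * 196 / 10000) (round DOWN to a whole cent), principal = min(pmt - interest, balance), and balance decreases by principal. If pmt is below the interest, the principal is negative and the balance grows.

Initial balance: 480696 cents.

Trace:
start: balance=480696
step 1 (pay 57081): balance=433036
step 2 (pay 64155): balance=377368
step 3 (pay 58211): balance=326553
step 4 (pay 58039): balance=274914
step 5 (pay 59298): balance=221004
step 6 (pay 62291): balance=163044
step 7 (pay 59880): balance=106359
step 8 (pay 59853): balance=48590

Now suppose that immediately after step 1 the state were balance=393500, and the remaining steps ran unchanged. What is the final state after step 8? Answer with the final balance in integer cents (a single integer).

state after step 1 := balance=393500
step 2 (pay 64155): balance=337057
step 3 (pay 58211): balance=285452
step 4 (pay 58039): balance=233007
step 5 (pay 59298): balance=178275
step 6 (pay 62291): balance=119478
step 7 (pay 59880): balance=61939
step 8 (pay 59853): balance=3300

3300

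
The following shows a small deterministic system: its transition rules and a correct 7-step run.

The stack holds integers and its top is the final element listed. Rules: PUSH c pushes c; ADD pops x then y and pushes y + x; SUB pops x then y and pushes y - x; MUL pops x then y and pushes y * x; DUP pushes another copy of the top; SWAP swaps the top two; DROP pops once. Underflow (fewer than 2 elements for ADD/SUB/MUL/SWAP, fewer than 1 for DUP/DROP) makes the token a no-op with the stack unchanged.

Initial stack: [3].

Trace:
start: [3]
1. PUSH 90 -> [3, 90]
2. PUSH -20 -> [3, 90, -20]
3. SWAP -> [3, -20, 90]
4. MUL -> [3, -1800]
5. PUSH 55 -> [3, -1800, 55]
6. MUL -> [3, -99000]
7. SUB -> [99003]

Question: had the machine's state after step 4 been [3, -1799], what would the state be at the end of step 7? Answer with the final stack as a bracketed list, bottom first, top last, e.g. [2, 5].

state after step 4 := [3, -1799]
5. PUSH 55 -> [3, -1799, 55]
6. MUL -> [3, -98945]
7. SUB -> [98948]

[98948]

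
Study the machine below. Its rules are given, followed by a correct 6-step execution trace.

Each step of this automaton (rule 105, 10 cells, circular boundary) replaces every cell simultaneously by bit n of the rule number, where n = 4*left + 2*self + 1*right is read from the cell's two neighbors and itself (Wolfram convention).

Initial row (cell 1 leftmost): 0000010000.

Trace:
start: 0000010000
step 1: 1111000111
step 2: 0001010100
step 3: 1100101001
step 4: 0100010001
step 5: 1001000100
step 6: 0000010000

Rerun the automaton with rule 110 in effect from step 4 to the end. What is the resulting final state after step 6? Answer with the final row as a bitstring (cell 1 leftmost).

0001011000

(re-executing steps 4..6 under rule 110; state before step 4: 1100101001)
step 4: 0101111011
step 5: 1111001111
step 6: 0001011000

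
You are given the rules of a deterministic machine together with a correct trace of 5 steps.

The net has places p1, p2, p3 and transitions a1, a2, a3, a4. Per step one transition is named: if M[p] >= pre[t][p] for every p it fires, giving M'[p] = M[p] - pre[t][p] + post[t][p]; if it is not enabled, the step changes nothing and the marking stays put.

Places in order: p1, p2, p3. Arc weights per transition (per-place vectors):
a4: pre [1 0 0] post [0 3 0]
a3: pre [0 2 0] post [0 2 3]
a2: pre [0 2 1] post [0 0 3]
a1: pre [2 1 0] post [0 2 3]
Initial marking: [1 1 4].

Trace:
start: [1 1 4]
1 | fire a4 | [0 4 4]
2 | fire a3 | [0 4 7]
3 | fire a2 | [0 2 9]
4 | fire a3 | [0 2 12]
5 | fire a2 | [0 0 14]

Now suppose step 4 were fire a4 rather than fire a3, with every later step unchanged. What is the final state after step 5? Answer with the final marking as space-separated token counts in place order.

(re-executing from step 4 with the substitution; state before step 4: [0 2 9])
4 | fire a4 | [0 2 9]
5 | fire a2 | [0 0 11]

0 0 11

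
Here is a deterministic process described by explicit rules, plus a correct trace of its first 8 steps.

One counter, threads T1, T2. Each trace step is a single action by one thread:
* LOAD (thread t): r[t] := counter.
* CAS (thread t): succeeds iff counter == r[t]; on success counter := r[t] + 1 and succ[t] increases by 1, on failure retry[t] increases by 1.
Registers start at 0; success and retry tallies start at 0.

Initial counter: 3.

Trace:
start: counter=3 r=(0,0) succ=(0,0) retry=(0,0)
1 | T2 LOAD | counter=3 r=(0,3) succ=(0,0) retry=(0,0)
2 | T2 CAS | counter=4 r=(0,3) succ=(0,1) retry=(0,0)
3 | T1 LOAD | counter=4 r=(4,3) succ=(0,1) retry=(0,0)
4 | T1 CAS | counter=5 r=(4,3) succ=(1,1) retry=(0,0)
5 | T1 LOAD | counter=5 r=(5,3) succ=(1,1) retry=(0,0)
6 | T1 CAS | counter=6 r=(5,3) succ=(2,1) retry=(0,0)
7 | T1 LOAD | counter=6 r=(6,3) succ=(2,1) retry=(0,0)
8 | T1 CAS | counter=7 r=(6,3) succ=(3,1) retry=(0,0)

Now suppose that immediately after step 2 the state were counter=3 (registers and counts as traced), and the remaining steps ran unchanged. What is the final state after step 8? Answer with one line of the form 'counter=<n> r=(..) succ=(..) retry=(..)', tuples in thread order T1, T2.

state after step 2 := counter=3 r=(0,3) succ=(0,1) retry=(0,0)
3 | T1 LOAD | counter=3 r=(3,3) succ=(0,1) retry=(0,0)
4 | T1 CAS | counter=4 r=(3,3) succ=(1,1) retry=(0,0)
5 | T1 LOAD | counter=4 r=(4,3) succ=(1,1) retry=(0,0)
6 | T1 CAS | counter=5 r=(4,3) succ=(2,1) retry=(0,0)
7 | T1 LOAD | counter=5 r=(5,3) succ=(2,1) retry=(0,0)
8 | T1 CAS | counter=6 r=(5,3) succ=(3,1) retry=(0,0)

counter=6 r=(5,3) succ=(3,1) retry=(0,0)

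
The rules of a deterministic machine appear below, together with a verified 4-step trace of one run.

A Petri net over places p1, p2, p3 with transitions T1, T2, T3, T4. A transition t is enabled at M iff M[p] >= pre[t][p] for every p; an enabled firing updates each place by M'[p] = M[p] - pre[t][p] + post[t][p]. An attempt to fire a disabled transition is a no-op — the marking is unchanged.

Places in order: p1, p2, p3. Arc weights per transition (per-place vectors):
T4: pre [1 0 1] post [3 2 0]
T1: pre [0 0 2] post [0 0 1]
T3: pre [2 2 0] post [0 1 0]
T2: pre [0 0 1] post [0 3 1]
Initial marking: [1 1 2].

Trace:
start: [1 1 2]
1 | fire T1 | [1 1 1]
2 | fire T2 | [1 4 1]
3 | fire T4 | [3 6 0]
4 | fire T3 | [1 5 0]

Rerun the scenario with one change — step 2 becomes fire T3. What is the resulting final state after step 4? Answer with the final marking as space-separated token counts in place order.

1 2 0

(re-executing from step 2 with the substitution; state before step 2: [1 1 1])
2 | fire T3 | [1 1 1]
3 | fire T4 | [3 3 0]
4 | fire T3 | [1 2 0]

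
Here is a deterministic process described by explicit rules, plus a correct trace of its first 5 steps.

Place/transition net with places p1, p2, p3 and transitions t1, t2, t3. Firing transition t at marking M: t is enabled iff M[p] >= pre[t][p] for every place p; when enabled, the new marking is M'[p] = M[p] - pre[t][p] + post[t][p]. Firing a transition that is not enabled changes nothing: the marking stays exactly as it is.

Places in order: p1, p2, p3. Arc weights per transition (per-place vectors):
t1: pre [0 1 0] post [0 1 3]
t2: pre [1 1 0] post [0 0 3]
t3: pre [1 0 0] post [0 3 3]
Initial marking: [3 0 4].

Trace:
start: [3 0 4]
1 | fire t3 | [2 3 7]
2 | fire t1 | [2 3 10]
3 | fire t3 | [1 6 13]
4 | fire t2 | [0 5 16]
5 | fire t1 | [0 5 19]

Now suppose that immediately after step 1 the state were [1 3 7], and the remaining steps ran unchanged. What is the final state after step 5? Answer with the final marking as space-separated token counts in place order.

state after step 1 := [1 3 7]
2 | fire t1 | [1 3 10]
3 | fire t3 | [0 6 13]
4 | fire t2 | [0 6 13]
5 | fire t1 | [0 6 16]

0 6 16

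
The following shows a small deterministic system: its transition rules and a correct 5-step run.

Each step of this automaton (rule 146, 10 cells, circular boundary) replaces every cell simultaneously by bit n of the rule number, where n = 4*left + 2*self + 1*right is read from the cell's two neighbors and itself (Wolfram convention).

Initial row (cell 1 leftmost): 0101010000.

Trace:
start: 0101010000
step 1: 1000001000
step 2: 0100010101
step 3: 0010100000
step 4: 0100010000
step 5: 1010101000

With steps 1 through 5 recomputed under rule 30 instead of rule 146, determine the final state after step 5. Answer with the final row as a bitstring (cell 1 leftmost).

0110110101

(re-executing steps 1..5 under rule 30; state before step 1: 0101010000)
step 1: 1101011000
step 2: 1001010101
step 3: 0111010101
step 4: 0100010101
step 5: 0110110101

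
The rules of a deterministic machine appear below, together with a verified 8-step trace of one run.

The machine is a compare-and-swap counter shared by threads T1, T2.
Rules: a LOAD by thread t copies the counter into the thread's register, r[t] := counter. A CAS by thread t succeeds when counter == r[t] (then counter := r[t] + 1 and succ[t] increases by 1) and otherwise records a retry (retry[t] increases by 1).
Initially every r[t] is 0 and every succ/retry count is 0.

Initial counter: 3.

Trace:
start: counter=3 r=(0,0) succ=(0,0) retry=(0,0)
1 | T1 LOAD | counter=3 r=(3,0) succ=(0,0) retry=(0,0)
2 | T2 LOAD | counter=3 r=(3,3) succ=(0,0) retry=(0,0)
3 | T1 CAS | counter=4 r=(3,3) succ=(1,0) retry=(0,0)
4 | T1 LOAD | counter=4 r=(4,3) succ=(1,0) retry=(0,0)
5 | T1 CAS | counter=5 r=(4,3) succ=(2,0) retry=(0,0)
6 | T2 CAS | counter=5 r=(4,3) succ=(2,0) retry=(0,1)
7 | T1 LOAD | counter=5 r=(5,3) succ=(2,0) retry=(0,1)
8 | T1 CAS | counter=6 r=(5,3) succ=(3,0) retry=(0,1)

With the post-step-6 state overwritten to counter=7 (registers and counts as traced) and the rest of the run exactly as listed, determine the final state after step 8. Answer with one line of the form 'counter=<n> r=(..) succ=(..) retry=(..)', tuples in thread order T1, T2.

counter=8 r=(7,3) succ=(3,0) retry=(0,1)

state after step 6 := counter=7 r=(4,3) succ=(2,0) retry=(0,1)
7 | T1 LOAD | counter=7 r=(7,3) succ=(2,0) retry=(0,1)
8 | T1 CAS | counter=8 r=(7,3) succ=(3,0) retry=(0,1)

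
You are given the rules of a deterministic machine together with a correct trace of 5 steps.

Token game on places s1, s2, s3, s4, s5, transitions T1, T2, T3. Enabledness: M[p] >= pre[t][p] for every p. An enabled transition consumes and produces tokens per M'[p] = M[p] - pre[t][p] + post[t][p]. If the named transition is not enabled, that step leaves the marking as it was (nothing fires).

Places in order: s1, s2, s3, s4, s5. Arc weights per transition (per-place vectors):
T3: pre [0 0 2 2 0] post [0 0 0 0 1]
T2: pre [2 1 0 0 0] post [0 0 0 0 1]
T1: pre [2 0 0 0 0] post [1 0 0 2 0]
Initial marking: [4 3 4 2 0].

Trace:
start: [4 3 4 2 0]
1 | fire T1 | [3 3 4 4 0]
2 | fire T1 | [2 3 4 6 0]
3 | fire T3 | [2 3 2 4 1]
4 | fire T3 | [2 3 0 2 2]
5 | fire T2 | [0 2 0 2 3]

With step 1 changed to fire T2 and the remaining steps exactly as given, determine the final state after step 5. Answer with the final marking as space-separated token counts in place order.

1 2 0 0 3

(re-executing from step 1 with the substitution; state before step 1: [4 3 4 2 0])
1 | fire T2 | [2 2 4 2 1]
2 | fire T1 | [1 2 4 4 1]
3 | fire T3 | [1 2 2 2 2]
4 | fire T3 | [1 2 0 0 3]
5 | fire T2 | [1 2 0 0 3]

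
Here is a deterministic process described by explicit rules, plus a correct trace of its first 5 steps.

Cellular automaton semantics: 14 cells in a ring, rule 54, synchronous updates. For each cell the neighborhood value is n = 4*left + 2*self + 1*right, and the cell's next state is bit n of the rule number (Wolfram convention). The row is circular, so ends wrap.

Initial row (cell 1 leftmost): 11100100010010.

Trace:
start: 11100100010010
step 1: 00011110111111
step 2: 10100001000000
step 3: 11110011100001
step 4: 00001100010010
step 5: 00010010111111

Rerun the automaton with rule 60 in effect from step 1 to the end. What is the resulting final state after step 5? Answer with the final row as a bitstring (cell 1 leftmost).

00101111000010

(re-executing steps 1..5 under rule 60; state before step 1: 11100100010010)
step 1: 10010110011011
step 2: 01011101010110
step 3: 01110011111101
step 4: 11001010000011
step 5: 00101111000010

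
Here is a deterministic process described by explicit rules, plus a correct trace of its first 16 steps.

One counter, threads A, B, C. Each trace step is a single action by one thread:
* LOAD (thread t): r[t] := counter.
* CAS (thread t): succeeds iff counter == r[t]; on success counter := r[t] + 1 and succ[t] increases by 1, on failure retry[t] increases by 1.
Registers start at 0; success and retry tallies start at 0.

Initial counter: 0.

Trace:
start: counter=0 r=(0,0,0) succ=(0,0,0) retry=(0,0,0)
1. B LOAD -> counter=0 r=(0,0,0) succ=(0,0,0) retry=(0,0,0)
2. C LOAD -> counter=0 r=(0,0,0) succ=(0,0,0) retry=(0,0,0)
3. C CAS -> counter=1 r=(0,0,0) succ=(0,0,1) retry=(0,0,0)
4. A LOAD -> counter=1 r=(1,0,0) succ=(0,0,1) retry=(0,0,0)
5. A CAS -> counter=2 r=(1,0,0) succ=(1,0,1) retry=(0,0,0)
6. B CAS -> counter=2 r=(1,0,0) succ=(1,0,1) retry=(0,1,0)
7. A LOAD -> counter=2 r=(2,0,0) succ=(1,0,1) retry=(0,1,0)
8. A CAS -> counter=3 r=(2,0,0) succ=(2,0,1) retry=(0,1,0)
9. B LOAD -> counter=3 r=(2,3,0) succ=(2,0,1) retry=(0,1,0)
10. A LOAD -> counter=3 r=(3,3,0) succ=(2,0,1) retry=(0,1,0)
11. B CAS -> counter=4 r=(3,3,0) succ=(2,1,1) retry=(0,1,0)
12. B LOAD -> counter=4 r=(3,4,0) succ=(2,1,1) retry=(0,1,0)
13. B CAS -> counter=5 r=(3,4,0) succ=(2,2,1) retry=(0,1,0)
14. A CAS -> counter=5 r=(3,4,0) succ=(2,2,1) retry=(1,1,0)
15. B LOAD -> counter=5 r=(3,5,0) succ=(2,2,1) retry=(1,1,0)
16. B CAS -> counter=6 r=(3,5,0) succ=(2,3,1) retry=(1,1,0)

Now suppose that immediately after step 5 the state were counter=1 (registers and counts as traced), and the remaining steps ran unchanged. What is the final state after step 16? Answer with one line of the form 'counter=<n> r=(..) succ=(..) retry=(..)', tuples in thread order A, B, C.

state after step 5 := counter=1 r=(1,0,0) succ=(1,0,1) retry=(0,0,0)
6. B CAS -> counter=1 r=(1,0,0) succ=(1,0,1) retry=(0,1,0)
7. A LOAD -> counter=1 r=(1,0,0) succ=(1,0,1) retry=(0,1,0)
8. A CAS -> counter=2 r=(1,0,0) succ=(2,0,1) retry=(0,1,0)
9. B LOAD -> counter=2 r=(1,2,0) succ=(2,0,1) retry=(0,1,0)
10. A LOAD -> counter=2 r=(2,2,0) succ=(2,0,1) retry=(0,1,0)
11. B CAS -> counter=3 r=(2,2,0) succ=(2,1,1) retry=(0,1,0)
12. B LOAD -> counter=3 r=(2,3,0) succ=(2,1,1) retry=(0,1,0)
13. B CAS -> counter=4 r=(2,3,0) succ=(2,2,1) retry=(0,1,0)
14. A CAS -> counter=4 r=(2,3,0) succ=(2,2,1) retry=(1,1,0)
15. B LOAD -> counter=4 r=(2,4,0) succ=(2,2,1) retry=(1,1,0)
16. B CAS -> counter=5 r=(2,4,0) succ=(2,3,1) retry=(1,1,0)

counter=5 r=(2,4,0) succ=(2,3,1) retry=(1,1,0)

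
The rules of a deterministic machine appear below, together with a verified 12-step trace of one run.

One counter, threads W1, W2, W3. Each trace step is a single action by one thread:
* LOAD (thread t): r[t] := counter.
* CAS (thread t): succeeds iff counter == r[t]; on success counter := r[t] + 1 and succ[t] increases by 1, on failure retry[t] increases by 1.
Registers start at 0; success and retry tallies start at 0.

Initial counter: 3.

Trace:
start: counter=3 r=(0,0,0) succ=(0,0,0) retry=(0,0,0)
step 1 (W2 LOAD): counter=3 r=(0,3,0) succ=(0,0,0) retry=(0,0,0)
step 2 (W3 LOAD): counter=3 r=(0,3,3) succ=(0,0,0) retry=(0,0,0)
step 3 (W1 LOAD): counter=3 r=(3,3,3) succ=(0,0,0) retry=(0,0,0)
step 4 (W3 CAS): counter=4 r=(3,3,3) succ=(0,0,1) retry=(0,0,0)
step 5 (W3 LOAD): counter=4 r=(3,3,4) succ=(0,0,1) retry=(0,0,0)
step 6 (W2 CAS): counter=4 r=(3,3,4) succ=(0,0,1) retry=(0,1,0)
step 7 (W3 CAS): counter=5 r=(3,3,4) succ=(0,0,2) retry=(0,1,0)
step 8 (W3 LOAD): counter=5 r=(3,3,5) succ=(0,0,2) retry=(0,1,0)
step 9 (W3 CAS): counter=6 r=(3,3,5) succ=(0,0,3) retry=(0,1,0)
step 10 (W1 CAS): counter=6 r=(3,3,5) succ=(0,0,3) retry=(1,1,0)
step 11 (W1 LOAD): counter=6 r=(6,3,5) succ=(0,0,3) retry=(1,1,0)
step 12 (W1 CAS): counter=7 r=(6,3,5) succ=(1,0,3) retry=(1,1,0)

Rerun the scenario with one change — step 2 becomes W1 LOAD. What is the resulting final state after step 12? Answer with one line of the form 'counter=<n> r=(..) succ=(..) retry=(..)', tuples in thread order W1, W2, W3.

counter=6 r=(5,3,4) succ=(1,1,1) retry=(1,0,2)

(re-executing from step 2 with the substitution; state before step 2: counter=3 r=(0,3,0) succ=(0,0,0) retry=(0,0,0))
step 2 (W1 LOAD): counter=3 r=(3,3,0) succ=(0,0,0) retry=(0,0,0)
step 3 (W1 LOAD): counter=3 r=(3,3,0) succ=(0,0,0) retry=(0,0,0)
step 4 (W3 CAS): counter=3 r=(3,3,0) succ=(0,0,0) retry=(0,0,1)
step 5 (W3 LOAD): counter=3 r=(3,3,3) succ=(0,0,0) retry=(0,0,1)
step 6 (W2 CAS): counter=4 r=(3,3,3) succ=(0,1,0) retry=(0,0,1)
step 7 (W3 CAS): counter=4 r=(3,3,3) succ=(0,1,0) retry=(0,0,2)
step 8 (W3 LOAD): counter=4 r=(3,3,4) succ=(0,1,0) retry=(0,0,2)
step 9 (W3 CAS): counter=5 r=(3,3,4) succ=(0,1,1) retry=(0,0,2)
step 10 (W1 CAS): counter=5 r=(3,3,4) succ=(0,1,1) retry=(1,0,2)
step 11 (W1 LOAD): counter=5 r=(5,3,4) succ=(0,1,1) retry=(1,0,2)
step 12 (W1 CAS): counter=6 r=(5,3,4) succ=(1,1,1) retry=(1,0,2)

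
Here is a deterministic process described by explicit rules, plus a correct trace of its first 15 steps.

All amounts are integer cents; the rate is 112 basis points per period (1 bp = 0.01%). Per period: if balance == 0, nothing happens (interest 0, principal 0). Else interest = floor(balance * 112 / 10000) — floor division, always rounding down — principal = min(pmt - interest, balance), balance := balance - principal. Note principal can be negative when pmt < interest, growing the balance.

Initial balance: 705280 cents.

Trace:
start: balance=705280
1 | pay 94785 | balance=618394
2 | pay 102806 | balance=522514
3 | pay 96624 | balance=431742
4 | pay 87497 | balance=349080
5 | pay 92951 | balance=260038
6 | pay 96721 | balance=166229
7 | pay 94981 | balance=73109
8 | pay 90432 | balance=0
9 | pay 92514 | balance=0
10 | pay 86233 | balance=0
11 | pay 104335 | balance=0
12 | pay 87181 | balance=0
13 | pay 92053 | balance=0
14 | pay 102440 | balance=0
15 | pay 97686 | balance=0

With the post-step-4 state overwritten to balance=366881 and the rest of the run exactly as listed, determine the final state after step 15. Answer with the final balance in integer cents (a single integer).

0

state after step 4 := balance=366881
5 | pay 92951 | balance=278039
6 | pay 96721 | balance=184432
7 | pay 94981 | balance=91516
8 | pay 90432 | balance=2108
9 | pay 92514 | balance=0
10 | pay 86233 | balance=0
11 | pay 104335 | balance=0
12 | pay 87181 | balance=0
13 | pay 92053 | balance=0
14 | pay 102440 | balance=0
15 | pay 97686 | balance=0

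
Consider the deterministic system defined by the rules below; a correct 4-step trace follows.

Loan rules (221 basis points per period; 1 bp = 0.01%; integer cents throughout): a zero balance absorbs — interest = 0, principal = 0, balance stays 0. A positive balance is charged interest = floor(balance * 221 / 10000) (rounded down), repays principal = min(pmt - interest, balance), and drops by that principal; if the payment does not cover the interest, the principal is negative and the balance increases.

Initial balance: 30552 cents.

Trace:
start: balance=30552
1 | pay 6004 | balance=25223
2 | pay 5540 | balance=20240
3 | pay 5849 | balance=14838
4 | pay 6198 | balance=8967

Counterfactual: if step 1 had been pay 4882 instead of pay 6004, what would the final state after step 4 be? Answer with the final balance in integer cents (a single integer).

10165

(re-executing from step 1 with the substitution; state before step 1: balance=30552)
1 | pay 4882 | balance=26345
2 | pay 5540 | balance=21387
3 | pay 5849 | balance=16010
4 | pay 6198 | balance=10165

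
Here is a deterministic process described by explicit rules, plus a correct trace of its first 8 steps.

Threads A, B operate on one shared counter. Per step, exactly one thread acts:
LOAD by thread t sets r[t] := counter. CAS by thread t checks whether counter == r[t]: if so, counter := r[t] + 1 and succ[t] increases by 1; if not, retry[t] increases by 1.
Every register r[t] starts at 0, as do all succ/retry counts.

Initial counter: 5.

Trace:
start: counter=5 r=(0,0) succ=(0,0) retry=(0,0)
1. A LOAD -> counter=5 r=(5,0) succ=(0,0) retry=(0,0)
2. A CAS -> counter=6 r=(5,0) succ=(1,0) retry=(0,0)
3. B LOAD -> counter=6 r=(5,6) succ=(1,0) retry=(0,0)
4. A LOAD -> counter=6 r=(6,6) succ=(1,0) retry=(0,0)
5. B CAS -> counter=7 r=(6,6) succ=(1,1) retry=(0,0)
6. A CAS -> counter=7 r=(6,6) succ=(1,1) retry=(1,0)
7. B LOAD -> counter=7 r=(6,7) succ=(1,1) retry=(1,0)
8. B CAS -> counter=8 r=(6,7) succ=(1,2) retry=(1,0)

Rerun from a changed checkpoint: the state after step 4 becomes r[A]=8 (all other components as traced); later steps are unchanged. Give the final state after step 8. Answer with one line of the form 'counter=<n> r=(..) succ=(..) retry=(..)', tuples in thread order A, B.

counter=8 r=(8,7) succ=(1,2) retry=(1,0)

state after step 4 := counter=6 r=(8,6) succ=(1,0) retry=(0,0)
5. B CAS -> counter=7 r=(8,6) succ=(1,1) retry=(0,0)
6. A CAS -> counter=7 r=(8,6) succ=(1,1) retry=(1,0)
7. B LOAD -> counter=7 r=(8,7) succ=(1,1) retry=(1,0)
8. B CAS -> counter=8 r=(8,7) succ=(1,2) retry=(1,0)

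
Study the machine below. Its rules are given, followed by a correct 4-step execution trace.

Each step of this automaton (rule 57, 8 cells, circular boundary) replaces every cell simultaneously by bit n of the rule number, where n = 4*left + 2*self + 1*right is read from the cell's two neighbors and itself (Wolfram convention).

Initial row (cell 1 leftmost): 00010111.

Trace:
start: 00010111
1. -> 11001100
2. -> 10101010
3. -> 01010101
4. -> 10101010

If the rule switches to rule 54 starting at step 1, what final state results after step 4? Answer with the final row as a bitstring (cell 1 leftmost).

(re-executing steps 1..4 under rule 54; state before step 1: 00010111)
1. -> 10111000
2. -> 11000101
3. -> 00101110
4. -> 01110001

01110001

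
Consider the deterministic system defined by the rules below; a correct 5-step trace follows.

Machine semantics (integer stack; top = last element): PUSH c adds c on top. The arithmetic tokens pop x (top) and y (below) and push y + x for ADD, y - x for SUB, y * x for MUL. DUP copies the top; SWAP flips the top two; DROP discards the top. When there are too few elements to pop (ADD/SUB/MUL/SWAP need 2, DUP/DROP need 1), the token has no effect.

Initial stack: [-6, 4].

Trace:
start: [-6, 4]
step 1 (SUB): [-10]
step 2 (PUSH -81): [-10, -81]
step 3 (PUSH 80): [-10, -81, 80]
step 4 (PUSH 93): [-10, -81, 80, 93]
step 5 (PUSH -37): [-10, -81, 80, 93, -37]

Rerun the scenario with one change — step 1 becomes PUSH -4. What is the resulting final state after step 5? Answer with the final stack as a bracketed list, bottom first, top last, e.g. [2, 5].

(re-executing from step 1 with the substitution; state before step 1: [-6, 4])
step 1 (PUSH -4): [-6, 4, -4]
step 2 (PUSH -81): [-6, 4, -4, -81]
step 3 (PUSH 80): [-6, 4, -4, -81, 80]
step 4 (PUSH 93): [-6, 4, -4, -81, 80, 93]
step 5 (PUSH -37): [-6, 4, -4, -81, 80, 93, -37]

[-6, 4, -4, -81, 80, 93, -37]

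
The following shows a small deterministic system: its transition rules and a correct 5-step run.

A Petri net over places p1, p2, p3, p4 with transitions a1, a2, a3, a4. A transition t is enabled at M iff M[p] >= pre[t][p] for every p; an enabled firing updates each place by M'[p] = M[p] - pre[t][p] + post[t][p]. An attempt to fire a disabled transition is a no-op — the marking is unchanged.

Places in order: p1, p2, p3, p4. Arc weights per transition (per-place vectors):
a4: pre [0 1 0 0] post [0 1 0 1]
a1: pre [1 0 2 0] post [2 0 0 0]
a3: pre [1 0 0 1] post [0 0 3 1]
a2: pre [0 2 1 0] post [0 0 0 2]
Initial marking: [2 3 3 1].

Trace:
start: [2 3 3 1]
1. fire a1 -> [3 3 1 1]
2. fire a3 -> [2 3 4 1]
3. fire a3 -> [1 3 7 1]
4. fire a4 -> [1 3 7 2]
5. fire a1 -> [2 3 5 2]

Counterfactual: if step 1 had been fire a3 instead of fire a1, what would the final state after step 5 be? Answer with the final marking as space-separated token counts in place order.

(re-executing from step 1 with the substitution; state before step 1: [2 3 3 1])
1. fire a3 -> [1 3 6 1]
2. fire a3 -> [0 3 9 1]
3. fire a3 -> [0 3 9 1]
4. fire a4 -> [0 3 9 2]
5. fire a1 -> [0 3 9 2]

0 3 9 2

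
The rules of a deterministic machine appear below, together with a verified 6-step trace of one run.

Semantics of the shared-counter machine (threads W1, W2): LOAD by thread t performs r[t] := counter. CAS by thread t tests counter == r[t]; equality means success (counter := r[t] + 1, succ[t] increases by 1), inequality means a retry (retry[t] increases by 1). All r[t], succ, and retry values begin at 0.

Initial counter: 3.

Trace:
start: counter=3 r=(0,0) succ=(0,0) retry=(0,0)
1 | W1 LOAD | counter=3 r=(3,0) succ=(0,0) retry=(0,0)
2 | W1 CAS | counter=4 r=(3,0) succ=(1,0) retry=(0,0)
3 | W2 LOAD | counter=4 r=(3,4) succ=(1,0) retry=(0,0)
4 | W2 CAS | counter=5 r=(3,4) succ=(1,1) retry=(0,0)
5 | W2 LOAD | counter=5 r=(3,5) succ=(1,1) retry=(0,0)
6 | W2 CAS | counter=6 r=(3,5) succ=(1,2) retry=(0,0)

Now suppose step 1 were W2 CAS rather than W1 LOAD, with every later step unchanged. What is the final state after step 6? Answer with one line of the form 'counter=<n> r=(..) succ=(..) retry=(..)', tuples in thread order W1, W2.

(re-executing from step 1 with the substitution; state before step 1: counter=3 r=(0,0) succ=(0,0) retry=(0,0))
1 | W2 CAS | counter=3 r=(0,0) succ=(0,0) retry=(0,1)
2 | W1 CAS | counter=3 r=(0,0) succ=(0,0) retry=(1,1)
3 | W2 LOAD | counter=3 r=(0,3) succ=(0,0) retry=(1,1)
4 | W2 CAS | counter=4 r=(0,3) succ=(0,1) retry=(1,1)
5 | W2 LOAD | counter=4 r=(0,4) succ=(0,1) retry=(1,1)
6 | W2 CAS | counter=5 r=(0,4) succ=(0,2) retry=(1,1)

counter=5 r=(0,4) succ=(0,2) retry=(1,1)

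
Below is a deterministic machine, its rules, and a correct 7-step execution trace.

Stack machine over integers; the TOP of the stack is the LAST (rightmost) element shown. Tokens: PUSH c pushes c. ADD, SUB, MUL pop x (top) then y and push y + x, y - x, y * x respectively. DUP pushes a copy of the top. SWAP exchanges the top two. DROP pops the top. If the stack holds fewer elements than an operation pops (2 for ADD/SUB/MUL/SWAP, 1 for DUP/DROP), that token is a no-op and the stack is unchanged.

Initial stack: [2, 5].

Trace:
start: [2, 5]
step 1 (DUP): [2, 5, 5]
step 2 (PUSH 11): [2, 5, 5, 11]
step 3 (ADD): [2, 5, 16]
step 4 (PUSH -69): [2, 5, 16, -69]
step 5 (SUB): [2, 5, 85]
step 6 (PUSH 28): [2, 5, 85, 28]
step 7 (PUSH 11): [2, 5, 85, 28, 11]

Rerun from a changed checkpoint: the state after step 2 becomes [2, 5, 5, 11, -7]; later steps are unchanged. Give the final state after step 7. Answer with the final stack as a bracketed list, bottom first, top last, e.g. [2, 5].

state after step 2 := [2, 5, 5, 11, -7]
step 3 (ADD): [2, 5, 5, 4]
step 4 (PUSH -69): [2, 5, 5, 4, -69]
step 5 (SUB): [2, 5, 5, 73]
step 6 (PUSH 28): [2, 5, 5, 73, 28]
step 7 (PUSH 11): [2, 5, 5, 73, 28, 11]

[2, 5, 5, 73, 28, 11]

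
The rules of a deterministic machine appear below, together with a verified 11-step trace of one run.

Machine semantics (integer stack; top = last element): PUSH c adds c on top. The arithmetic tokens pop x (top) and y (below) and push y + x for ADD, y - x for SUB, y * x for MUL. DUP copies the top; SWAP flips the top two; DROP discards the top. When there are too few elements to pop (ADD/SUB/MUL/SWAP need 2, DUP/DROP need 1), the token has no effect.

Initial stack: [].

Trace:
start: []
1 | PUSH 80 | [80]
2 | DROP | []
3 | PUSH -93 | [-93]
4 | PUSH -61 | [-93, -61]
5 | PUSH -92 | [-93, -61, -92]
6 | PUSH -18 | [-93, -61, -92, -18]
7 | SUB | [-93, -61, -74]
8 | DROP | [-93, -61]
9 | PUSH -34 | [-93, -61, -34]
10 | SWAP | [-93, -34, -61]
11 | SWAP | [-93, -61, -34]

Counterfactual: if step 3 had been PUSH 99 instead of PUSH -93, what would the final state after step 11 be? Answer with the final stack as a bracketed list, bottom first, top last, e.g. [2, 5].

[99, -61, -34]

(re-executing from step 3 with the substitution; state before step 3: [])
3 | PUSH 99 | [99]
4 | PUSH -61 | [99, -61]
5 | PUSH -92 | [99, -61, -92]
6 | PUSH -18 | [99, -61, -92, -18]
7 | SUB | [99, -61, -74]
8 | DROP | [99, -61]
9 | PUSH -34 | [99, -61, -34]
10 | SWAP | [99, -34, -61]
11 | SWAP | [99, -61, -34]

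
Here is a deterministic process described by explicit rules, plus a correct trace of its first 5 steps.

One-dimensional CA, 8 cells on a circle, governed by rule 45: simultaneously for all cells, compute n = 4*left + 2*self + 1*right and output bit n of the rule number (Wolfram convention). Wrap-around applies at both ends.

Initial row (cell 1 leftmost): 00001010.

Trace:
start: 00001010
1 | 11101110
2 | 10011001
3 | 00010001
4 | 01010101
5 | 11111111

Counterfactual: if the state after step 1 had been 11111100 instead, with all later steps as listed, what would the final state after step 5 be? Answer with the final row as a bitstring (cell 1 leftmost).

state after step 1 := 11111100
2 | 10000000
3 | 10111110
4 | 11100001
5 | 00001101

00001101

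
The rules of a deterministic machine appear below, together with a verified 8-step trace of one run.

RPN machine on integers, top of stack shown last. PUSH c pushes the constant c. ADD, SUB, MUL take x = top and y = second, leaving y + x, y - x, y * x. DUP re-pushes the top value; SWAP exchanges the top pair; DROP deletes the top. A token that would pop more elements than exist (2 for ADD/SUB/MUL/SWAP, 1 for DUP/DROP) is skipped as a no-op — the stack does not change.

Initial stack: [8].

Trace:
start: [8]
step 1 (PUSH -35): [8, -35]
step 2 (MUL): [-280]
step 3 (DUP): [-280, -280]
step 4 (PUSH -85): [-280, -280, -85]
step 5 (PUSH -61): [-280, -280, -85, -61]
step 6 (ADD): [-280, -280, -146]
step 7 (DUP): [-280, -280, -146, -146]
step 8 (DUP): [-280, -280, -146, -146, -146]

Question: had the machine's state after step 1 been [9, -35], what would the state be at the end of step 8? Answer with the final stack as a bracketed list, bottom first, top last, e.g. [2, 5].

[-315, -315, -146, -146, -146]

state after step 1 := [9, -35]
step 2 (MUL): [-315]
step 3 (DUP): [-315, -315]
step 4 (PUSH -85): [-315, -315, -85]
step 5 (PUSH -61): [-315, -315, -85, -61]
step 6 (ADD): [-315, -315, -146]
step 7 (DUP): [-315, -315, -146, -146]
step 8 (DUP): [-315, -315, -146, -146, -146]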